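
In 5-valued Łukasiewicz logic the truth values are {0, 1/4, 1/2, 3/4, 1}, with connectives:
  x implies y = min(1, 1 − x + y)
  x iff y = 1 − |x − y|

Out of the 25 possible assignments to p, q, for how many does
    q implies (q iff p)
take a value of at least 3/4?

21

value 1: 19 assignments (counts)
value 3/4: 2 assignments (counts)
value 1/2: 2 assignments
value 1/4: 1 assignment
value 0: 1 assignment
So 21 of the 25 assignments meet the threshold.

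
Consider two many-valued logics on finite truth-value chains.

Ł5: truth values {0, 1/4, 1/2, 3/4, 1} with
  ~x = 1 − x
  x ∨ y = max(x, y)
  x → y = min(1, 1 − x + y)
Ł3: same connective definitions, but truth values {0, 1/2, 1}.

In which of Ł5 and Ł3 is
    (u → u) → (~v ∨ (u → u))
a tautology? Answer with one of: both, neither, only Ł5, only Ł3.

both

In Ł5: every assignment gives 1 — tautology.
In Ł3: every assignment gives 1 — tautology.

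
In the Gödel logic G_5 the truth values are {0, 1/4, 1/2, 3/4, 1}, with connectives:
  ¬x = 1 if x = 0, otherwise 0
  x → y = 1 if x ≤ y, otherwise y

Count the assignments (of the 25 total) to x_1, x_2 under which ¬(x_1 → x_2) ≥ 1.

value 1: 4 assignments (counts)
value 0: 21 assignments
So 4 of the 25 assignments meet the threshold.

4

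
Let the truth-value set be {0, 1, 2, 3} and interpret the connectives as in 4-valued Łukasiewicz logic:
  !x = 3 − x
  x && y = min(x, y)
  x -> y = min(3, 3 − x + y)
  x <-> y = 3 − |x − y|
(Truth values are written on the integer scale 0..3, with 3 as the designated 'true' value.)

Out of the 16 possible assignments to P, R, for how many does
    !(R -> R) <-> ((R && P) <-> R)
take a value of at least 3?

P = 0, R = 0 ↦ 0  <
P = 0, R = 1 ↦ 1  <
P = 0, R = 2 ↦ 2  <
P = 0, R = 3 ↦ 3  ≥
P = 1, R = 0 ↦ 0  <
P = 1, R = 1 ↦ 0  <
P = 1, R = 2 ↦ 1  <
P = 1, R = 3 ↦ 2  <
P = 2, R = 0 ↦ 0  <
P = 2, R = 1 ↦ 0  <
P = 2, R = 2 ↦ 0  <
P = 2, R = 3 ↦ 1  <
P = 3, R = 0 ↦ 0  <
P = 3, R = 1 ↦ 0  <
P = 3, R = 2 ↦ 0  <
P = 3, R = 3 ↦ 0  <
So 1 of the 16 assignments meets the threshold.

1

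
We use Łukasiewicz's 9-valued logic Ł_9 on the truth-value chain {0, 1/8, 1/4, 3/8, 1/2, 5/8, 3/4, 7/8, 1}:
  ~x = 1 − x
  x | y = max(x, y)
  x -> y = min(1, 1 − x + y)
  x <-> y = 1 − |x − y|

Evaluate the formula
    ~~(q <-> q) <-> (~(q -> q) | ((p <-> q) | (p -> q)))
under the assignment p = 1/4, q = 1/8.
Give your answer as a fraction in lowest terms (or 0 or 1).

q <-> q = 1/8 <-> 1/8 = 1
~(q <-> q) = ~1 = 0
~~(q <-> q) = ~0 = 1
q -> q = 1/8 -> 1/8 = 1
~(q -> q) = ~1 = 0
p <-> q = 1/4 <-> 1/8 = 7/8
p -> q = 1/4 -> 1/8 = 7/8
(p <-> q) | (p -> q) = 7/8 | 7/8 = 7/8
~(q -> q) | ((p <-> q) | (p -> q)) = 0 | 7/8 = 7/8
~~(q <-> q) <-> (~(q -> q) | ((p <-> q) | (p -> q))) = 1 <-> 7/8 = 7/8

7/8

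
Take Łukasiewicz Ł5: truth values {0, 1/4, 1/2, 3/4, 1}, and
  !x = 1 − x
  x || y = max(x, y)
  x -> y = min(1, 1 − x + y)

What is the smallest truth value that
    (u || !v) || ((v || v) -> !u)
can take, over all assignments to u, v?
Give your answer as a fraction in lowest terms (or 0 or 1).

1/2

Take u = 1/2, v = 1:
!v = !1 = 0
u || !v = 1/2 || 0 = 1/2
v || v = 1 || 1 = 1
!u = !1/2 = 1/2
(v || v) -> !u = 1 -> 1/2 = 1/2
(u || !v) || ((v || v) -> !u) = 1/2 || 1/2 = 1/2
No assignment yields a value below 1/2, so this is the minimum.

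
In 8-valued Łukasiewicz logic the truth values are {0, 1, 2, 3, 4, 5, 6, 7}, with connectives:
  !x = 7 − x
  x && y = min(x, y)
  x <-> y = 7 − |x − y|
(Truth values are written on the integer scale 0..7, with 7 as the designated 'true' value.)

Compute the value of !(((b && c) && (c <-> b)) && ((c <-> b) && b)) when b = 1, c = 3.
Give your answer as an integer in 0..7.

b && c = 1 && 3 = 1
c <-> b = 3 <-> 1 = 5
(b && c) && (c <-> b) = 1 && 5 = 1
c <-> b = 3 <-> 1 = 5
(c <-> b) && b = 5 && 1 = 1
((b && c) && (c <-> b)) && ((c <-> b) && b) = 1 && 1 = 1
!(((b && c) && (c <-> b)) && ((c <-> b) && b)) = !1 = 6

6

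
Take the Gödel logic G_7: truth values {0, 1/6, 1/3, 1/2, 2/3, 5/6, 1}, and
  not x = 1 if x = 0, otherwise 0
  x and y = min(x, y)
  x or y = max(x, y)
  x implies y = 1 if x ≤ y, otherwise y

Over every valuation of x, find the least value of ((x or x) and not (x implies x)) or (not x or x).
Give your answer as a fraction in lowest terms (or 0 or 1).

Take x = 1/6:
x or x = 1/6 or 1/6 = 1/6
x implies x = 1/6 implies 1/6 = 1
not (x implies x) = not 1 = 0
(x or x) and not (x implies x) = 1/6 and 0 = 0
not x = not 1/6 = 0
not x or x = 0 or 1/6 = 1/6
((x or x) and not (x implies x)) or (not x or x) = 0 or 1/6 = 1/6
No assignment yields a value below 1/6, so this is the minimum.

1/6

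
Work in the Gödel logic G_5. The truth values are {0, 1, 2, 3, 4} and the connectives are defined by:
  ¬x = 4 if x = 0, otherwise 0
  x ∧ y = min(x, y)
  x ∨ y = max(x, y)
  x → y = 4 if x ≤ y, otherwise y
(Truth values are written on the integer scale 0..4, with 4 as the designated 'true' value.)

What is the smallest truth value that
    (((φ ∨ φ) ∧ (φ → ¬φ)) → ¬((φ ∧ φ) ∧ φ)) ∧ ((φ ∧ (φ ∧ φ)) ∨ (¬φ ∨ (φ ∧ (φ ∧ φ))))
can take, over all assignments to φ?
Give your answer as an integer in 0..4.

1

Take φ = 1:
φ ∨ φ = 1 ∨ 1 = 1
¬φ = ¬1 = 0
φ → ¬φ = 1 → 0 = 0
(φ ∨ φ) ∧ (φ → ¬φ) = 1 ∧ 0 = 0
φ ∧ φ = 1 ∧ 1 = 1
(φ ∧ φ) ∧ φ = 1 ∧ 1 = 1
¬((φ ∧ φ) ∧ φ) = ¬1 = 0
((φ ∨ φ) ∧ (φ → ¬φ)) → ¬((φ ∧ φ) ∧ φ) = 0 → 0 = 4
φ ∧ φ = 1 ∧ 1 = 1
φ ∧ (φ ∧ φ) = 1 ∧ 1 = 1
¬φ = ¬1 = 0
φ ∧ φ = 1 ∧ 1 = 1
φ ∧ (φ ∧ φ) = 1 ∧ 1 = 1
¬φ ∨ (φ ∧ (φ ∧ φ)) = 0 ∨ 1 = 1
(φ ∧ (φ ∧ φ)) ∨ (¬φ ∨ (φ ∧ (φ ∧ φ))) = 1 ∨ 1 = 1
(((φ ∨ φ) ∧ (φ → ¬φ)) → ¬((φ ∧ φ) ∧ φ)) ∧ ((φ ∧ (φ ∧ φ)) ∨ (¬φ ∨ (φ ∧ (φ ∧ φ)))) = 4 ∧ 1 = 1
No assignment yields a value below 1, so this is the minimum.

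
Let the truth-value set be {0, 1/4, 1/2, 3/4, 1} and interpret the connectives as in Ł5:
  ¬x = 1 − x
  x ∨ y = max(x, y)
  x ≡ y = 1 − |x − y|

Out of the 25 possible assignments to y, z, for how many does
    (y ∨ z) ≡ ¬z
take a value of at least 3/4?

value 1: 5 assignments (counts)
value 3/4: 4 assignments (counts)
value 1/2: 8 assignments
value 1/4: 2 assignments
value 0: 6 assignments
So 9 of the 25 assignments meet the threshold.

9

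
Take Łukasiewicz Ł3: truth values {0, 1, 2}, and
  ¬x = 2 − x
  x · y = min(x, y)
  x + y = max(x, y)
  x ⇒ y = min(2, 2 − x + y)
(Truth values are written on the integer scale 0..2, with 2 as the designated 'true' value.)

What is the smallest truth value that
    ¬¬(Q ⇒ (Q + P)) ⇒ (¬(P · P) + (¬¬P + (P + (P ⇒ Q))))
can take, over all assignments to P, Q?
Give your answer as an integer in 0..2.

1

Take P = 1, Q = 0:
Q + P = 0 + 1 = 1
Q ⇒ (Q + P) = 0 ⇒ 1 = 2
¬(Q ⇒ (Q + P)) = ¬2 = 0
¬¬(Q ⇒ (Q + P)) = ¬0 = 2
P · P = 1 · 1 = 1
¬(P · P) = ¬1 = 1
¬P = ¬1 = 1
¬¬P = ¬1 = 1
P ⇒ Q = 1 ⇒ 0 = 1
P + (P ⇒ Q) = 1 + 1 = 1
¬¬P + (P + (P ⇒ Q)) = 1 + 1 = 1
¬(P · P) + (¬¬P + (P + (P ⇒ Q))) = 1 + 1 = 1
¬¬(Q ⇒ (Q + P)) ⇒ (¬(P · P) + (¬¬P + (P + (P ⇒ Q)))) = 2 ⇒ 1 = 1
No assignment yields a value below 1, so this is the minimum.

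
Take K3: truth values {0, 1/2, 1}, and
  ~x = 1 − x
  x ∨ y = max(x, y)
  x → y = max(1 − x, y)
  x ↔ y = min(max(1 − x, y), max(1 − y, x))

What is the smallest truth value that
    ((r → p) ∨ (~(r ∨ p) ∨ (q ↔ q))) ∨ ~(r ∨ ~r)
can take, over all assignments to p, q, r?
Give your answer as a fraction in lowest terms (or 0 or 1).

1/2

Take p = 0, q = 1/2, r = 1/2:
r → p = 1/2 → 0 = 1/2
r ∨ p = 1/2 ∨ 0 = 1/2
~(r ∨ p) = ~1/2 = 1/2
q ↔ q = 1/2 ↔ 1/2 = 1/2
~(r ∨ p) ∨ (q ↔ q) = 1/2 ∨ 1/2 = 1/2
(r → p) ∨ (~(r ∨ p) ∨ (q ↔ q)) = 1/2 ∨ 1/2 = 1/2
~r = ~1/2 = 1/2
r ∨ ~r = 1/2 ∨ 1/2 = 1/2
~(r ∨ ~r) = ~1/2 = 1/2
((r → p) ∨ (~(r ∨ p) ∨ (q ↔ q))) ∨ ~(r ∨ ~r) = 1/2 ∨ 1/2 = 1/2
No assignment yields a value below 1/2, so this is the minimum.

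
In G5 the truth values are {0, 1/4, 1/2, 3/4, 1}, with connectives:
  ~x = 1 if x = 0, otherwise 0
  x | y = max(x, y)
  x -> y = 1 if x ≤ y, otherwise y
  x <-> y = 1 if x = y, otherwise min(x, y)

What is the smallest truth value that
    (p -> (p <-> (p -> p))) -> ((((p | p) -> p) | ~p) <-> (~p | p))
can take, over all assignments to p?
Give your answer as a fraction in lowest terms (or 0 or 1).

1/4

Take p = 1/4:
p -> p = 1/4 -> 1/4 = 1
p <-> (p -> p) = 1/4 <-> 1 = 1/4
p -> (p <-> (p -> p)) = 1/4 -> 1/4 = 1
p | p = 1/4 | 1/4 = 1/4
(p | p) -> p = 1/4 -> 1/4 = 1
~p = ~1/4 = 0
((p | p) -> p) | ~p = 1 | 0 = 1
~p = ~1/4 = 0
~p | p = 0 | 1/4 = 1/4
(((p | p) -> p) | ~p) <-> (~p | p) = 1 <-> 1/4 = 1/4
(p -> (p <-> (p -> p))) -> ((((p | p) -> p) | ~p) <-> (~p | p)) = 1 -> 1/4 = 1/4
No assignment yields a value below 1/4, so this is the minimum.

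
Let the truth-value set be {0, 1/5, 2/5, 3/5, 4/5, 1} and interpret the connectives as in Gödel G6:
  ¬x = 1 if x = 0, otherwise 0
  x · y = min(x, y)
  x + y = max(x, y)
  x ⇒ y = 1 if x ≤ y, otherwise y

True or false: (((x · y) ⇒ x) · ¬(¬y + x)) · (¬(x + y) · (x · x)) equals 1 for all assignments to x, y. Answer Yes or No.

Counterexample: take x = 0, y = 0.
x · y = 0 · 0 = 0
(x · y) ⇒ x = 0 ⇒ 0 = 1
¬y = ¬0 = 1
¬y + x = 1 + 0 = 1
¬(¬y + x) = ¬1 = 0
((x · y) ⇒ x) · ¬(¬y + x) = 1 · 0 = 0
x + y = 0 + 0 = 0
¬(x + y) = ¬0 = 1
x · x = 0 · 0 = 0
¬(x + y) · (x · x) = 1 · 0 = 0
(((x · y) ⇒ x) · ¬(¬y + x)) · (¬(x + y) · (x · x)) = 0 · 0 = 0
This gives 0 ≠ 1.

No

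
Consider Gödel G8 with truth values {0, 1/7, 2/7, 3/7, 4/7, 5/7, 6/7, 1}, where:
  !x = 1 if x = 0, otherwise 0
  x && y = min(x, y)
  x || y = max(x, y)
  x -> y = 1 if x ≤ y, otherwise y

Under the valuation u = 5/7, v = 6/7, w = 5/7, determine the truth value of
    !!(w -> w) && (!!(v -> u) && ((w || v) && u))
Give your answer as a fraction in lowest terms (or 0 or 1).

w -> w = 5/7 -> 5/7 = 1
!(w -> w) = !1 = 0
!!(w -> w) = !0 = 1
v -> u = 6/7 -> 5/7 = 5/7
!(v -> u) = !5/7 = 0
!!(v -> u) = !0 = 1
w || v = 5/7 || 6/7 = 6/7
(w || v) && u = 6/7 && 5/7 = 5/7
!!(v -> u) && ((w || v) && u) = 1 && 5/7 = 5/7
!!(w -> w) && (!!(v -> u) && ((w || v) && u)) = 1 && 5/7 = 5/7

5/7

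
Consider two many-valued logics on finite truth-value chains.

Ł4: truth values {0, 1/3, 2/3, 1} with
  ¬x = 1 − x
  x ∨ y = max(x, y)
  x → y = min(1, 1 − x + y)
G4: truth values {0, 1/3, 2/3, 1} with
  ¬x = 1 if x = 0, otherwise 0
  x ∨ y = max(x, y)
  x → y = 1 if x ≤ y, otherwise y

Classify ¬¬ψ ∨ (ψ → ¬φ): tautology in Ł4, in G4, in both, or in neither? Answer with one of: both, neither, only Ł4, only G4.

In Ł4: at φ = 2/3, ψ = 2/3 the value is 2/3 — not a tautology.
In G4: every assignment gives 1 — tautology.

only G4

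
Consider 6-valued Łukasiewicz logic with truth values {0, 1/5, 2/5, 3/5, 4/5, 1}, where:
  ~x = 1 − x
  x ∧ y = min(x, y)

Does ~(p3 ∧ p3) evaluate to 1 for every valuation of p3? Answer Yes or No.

No

Counterexample: take p3 = 1/5.
p3 ∧ p3 = 1/5 ∧ 1/5 = 1/5
~(p3 ∧ p3) = ~1/5 = 4/5
This gives 4/5 ≠ 1.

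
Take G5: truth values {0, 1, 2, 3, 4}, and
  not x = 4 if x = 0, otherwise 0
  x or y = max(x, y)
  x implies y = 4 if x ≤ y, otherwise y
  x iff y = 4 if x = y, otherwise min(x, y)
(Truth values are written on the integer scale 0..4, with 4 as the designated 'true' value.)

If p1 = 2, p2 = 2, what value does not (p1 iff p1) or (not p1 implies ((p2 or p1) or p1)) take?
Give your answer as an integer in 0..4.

4

p1 iff p1 = 2 iff 2 = 4
not (p1 iff p1) = not 4 = 0
not p1 = not 2 = 0
p2 or p1 = 2 or 2 = 2
(p2 or p1) or p1 = 2 or 2 = 2
not p1 implies ((p2 or p1) or p1) = 0 implies 2 = 4
not (p1 iff p1) or (not p1 implies ((p2 or p1) or p1)) = 0 or 4 = 4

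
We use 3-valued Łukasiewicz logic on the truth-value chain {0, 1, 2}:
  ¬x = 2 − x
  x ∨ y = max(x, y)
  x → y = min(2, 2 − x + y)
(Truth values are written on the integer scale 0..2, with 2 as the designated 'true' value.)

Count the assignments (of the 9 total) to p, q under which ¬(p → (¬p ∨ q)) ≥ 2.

p = 0, q = 0 ↦ 0  <
p = 0, q = 1 ↦ 0  <
p = 0, q = 2 ↦ 0  <
p = 1, q = 0 ↦ 0  <
p = 1, q = 1 ↦ 0  <
p = 1, q = 2 ↦ 0  <
p = 2, q = 0 ↦ 2  ≥
p = 2, q = 1 ↦ 1  <
p = 2, q = 2 ↦ 0  <
So 1 of the 9 assignments meets the threshold.

1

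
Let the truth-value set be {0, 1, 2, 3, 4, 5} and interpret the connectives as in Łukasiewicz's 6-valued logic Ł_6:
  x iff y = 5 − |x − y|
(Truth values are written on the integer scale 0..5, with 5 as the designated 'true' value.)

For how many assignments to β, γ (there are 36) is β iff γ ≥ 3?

24

value 5: 6 assignments (counts)
value 4: 10 assignments (counts)
value 3: 8 assignments (counts)
value 2: 6 assignments
value 1: 4 assignments
value 0: 2 assignments
So 24 of the 36 assignments meet the threshold.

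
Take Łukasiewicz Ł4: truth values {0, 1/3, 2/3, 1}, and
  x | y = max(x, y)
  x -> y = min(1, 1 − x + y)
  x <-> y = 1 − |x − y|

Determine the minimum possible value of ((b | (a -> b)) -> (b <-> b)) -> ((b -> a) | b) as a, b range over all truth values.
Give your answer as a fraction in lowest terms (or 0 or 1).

Take a = 0, b = 1/3:
a -> b = 0 -> 1/3 = 1
b | (a -> b) = 1/3 | 1 = 1
b <-> b = 1/3 <-> 1/3 = 1
(b | (a -> b)) -> (b <-> b) = 1 -> 1 = 1
b -> a = 1/3 -> 0 = 2/3
(b -> a) | b = 2/3 | 1/3 = 2/3
((b | (a -> b)) -> (b <-> b)) -> ((b -> a) | b) = 1 -> 2/3 = 2/3
No assignment yields a value below 2/3, so this is the minimum.

2/3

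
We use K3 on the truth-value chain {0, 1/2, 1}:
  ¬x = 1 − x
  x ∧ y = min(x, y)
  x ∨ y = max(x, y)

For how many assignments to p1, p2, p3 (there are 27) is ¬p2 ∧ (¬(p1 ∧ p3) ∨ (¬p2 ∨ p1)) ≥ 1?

value 1: 9 assignments (counts)
value 1/2: 9 assignments
value 0: 9 assignments
So 9 of the 27 assignments meet the threshold.

9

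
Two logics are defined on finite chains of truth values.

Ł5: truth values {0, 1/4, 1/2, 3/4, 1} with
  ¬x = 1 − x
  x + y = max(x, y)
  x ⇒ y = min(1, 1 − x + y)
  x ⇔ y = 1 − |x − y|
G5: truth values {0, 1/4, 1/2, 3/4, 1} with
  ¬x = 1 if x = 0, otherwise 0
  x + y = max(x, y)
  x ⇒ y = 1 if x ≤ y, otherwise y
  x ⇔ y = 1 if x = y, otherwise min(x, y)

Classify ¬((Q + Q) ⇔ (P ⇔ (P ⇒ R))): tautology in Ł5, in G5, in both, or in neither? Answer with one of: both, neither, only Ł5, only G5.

In Ł5: at P = 0, Q = 0, R = 0 the value is 0 — not a tautology.
In G5: at P = 0, Q = 0, R = 0 the value is 0 — not a tautology.

neither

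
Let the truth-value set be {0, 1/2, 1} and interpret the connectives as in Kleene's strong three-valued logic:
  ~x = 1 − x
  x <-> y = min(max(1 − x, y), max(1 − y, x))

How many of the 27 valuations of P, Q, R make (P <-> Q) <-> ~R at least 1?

value 1: 4 assignments (counts)
value 1/2: 19 assignments
value 0: 4 assignments
So 4 of the 27 assignments meet the threshold.

4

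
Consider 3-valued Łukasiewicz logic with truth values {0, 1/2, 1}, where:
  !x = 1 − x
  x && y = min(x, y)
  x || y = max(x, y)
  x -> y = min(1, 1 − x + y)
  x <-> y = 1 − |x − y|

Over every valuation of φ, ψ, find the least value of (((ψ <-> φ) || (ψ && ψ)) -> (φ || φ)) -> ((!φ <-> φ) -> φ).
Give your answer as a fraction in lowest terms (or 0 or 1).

Take φ = 1/2, ψ = 0:
ψ <-> φ = 0 <-> 1/2 = 1/2
ψ && ψ = 0 && 0 = 0
(ψ <-> φ) || (ψ && ψ) = 1/2 || 0 = 1/2
φ || φ = 1/2 || 1/2 = 1/2
((ψ <-> φ) || (ψ && ψ)) -> (φ || φ) = 1/2 -> 1/2 = 1
!φ = !1/2 = 1/2
!φ <-> φ = 1/2 <-> 1/2 = 1
(!φ <-> φ) -> φ = 1 -> 1/2 = 1/2
(((ψ <-> φ) || (ψ && ψ)) -> (φ || φ)) -> ((!φ <-> φ) -> φ) = 1 -> 1/2 = 1/2
No assignment yields a value below 1/2, so this is the minimum.

1/2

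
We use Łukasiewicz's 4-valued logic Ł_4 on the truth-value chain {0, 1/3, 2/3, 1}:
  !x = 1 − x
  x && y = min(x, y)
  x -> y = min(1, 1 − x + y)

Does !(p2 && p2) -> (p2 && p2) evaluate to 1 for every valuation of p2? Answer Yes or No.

Counterexample: take p2 = 0.
p2 && p2 = 0 && 0 = 0
!(p2 && p2) = !0 = 1
p2 && p2 = 0 && 0 = 0
!(p2 && p2) -> (p2 && p2) = 1 -> 0 = 0
This gives 0 ≠ 1.

No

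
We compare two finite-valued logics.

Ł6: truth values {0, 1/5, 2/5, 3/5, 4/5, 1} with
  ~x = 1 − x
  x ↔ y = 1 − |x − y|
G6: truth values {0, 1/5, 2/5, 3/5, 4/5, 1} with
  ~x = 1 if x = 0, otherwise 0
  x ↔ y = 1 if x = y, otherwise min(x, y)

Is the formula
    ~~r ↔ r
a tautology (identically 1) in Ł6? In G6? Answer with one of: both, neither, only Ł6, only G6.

In Ł6: every assignment gives 1 — tautology.
In G6: at r = 1/5 the value is 1/5 — not a tautology.

only Ł6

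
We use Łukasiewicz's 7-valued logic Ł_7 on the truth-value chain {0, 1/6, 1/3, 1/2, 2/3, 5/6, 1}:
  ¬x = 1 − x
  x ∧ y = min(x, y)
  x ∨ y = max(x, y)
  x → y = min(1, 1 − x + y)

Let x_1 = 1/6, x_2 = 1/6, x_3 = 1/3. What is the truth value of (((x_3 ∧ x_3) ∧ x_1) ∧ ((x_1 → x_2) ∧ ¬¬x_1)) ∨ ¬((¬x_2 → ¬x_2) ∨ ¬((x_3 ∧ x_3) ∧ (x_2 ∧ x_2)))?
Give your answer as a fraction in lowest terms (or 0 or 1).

x_3 ∧ x_3 = 1/3 ∧ 1/3 = 1/3
(x_3 ∧ x_3) ∧ x_1 = 1/3 ∧ 1/6 = 1/6
x_1 → x_2 = 1/6 → 1/6 = 1
¬x_1 = ¬1/6 = 5/6
¬¬x_1 = ¬5/6 = 1/6
(x_1 → x_2) ∧ ¬¬x_1 = 1 ∧ 1/6 = 1/6
((x_3 ∧ x_3) ∧ x_1) ∧ ((x_1 → x_2) ∧ ¬¬x_1) = 1/6 ∧ 1/6 = 1/6
¬x_2 = ¬1/6 = 5/6
¬x_2 = ¬1/6 = 5/6
¬x_2 → ¬x_2 = 5/6 → 5/6 = 1
x_3 ∧ x_3 = 1/3 ∧ 1/3 = 1/3
x_2 ∧ x_2 = 1/6 ∧ 1/6 = 1/6
(x_3 ∧ x_3) ∧ (x_2 ∧ x_2) = 1/3 ∧ 1/6 = 1/6
¬((x_3 ∧ x_3) ∧ (x_2 ∧ x_2)) = ¬1/6 = 5/6
(¬x_2 → ¬x_2) ∨ ¬((x_3 ∧ x_3) ∧ (x_2 ∧ x_2)) = 1 ∨ 5/6 = 1
¬((¬x_2 → ¬x_2) ∨ ¬((x_3 ∧ x_3) ∧ (x_2 ∧ x_2))) = ¬1 = 0
(((x_3 ∧ x_3) ∧ x_1) ∧ ((x_1 → x_2) ∧ ¬¬x_1)) ∨ ¬((¬x_2 → ¬x_2) ∨ ¬((x_3 ∧ x_3) ∧ (x_2 ∧ x_2))) = 1/6 ∨ 0 = 1/6

1/6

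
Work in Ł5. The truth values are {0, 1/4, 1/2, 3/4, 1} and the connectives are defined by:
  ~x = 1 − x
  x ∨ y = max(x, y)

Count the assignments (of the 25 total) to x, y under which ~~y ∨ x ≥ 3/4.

value 1: 9 assignments (counts)
value 3/4: 7 assignments (counts)
value 1/2: 5 assignments
value 1/4: 3 assignments
value 0: 1 assignment
So 16 of the 25 assignments meet the threshold.

16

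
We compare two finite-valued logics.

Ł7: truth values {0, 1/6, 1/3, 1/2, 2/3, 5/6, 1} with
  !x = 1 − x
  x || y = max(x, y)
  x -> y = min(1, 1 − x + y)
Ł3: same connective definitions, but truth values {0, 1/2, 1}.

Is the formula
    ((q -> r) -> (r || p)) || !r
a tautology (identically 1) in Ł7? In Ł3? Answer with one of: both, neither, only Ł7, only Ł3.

neither

In Ł7: at p = 0, q = 0, r = 1/6 the value is 5/6 — not a tautology.
In Ł3: at p = 0, q = 0, r = 1/2 the value is 1/2 — not a tautology.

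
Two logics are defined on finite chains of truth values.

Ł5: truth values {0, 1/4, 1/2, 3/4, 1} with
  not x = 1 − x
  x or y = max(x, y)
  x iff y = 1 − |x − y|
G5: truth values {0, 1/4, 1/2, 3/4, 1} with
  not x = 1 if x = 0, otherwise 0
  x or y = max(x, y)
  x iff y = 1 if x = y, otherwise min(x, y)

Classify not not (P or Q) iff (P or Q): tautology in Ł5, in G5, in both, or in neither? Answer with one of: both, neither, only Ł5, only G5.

In Ł5: every assignment gives 1 — tautology.
In G5: at P = 0, Q = 1/4 the value is 1/4 — not a tautology.

only Ł5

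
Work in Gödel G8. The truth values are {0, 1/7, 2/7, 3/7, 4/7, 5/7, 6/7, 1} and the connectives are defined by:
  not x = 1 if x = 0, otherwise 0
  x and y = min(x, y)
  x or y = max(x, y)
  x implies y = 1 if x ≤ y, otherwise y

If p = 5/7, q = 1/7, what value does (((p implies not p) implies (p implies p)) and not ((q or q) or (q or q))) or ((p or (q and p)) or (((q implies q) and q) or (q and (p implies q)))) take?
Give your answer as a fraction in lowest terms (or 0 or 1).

not p = not 5/7 = 0
p implies not p = 5/7 implies 0 = 0
p implies p = 5/7 implies 5/7 = 1
(p implies not p) implies (p implies p) = 0 implies 1 = 1
q or q = 1/7 or 1/7 = 1/7
q or q = 1/7 or 1/7 = 1/7
(q or q) or (q or q) = 1/7 or 1/7 = 1/7
not ((q or q) or (q or q)) = not 1/7 = 0
((p implies not p) implies (p implies p)) and not ((q or q) or (q or q)) = 1 and 0 = 0
q and p = 1/7 and 5/7 = 1/7
p or (q and p) = 5/7 or 1/7 = 5/7
q implies q = 1/7 implies 1/7 = 1
(q implies q) and q = 1 and 1/7 = 1/7
p implies q = 5/7 implies 1/7 = 1/7
q and (p implies q) = 1/7 and 1/7 = 1/7
((q implies q) and q) or (q and (p implies q)) = 1/7 or 1/7 = 1/7
(p or (q and p)) or (((q implies q) and q) or (q and (p implies q))) = 5/7 or 1/7 = 5/7
(((p implies not p) implies (p implies p)) and not ((q or q) or (q or q))) or ((p or (q and p)) or (((q implies q) and q) or (q and (p implies q)))) = 0 or 5/7 = 5/7

5/7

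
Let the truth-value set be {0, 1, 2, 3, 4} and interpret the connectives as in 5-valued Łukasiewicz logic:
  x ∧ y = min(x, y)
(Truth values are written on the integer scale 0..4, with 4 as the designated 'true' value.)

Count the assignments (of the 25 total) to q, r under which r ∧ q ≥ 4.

value 4: 1 assignment (counts)
value 3: 3 assignments
value 2: 5 assignments
value 1: 7 assignments
value 0: 9 assignments
So 1 of the 25 assignments meets the threshold.

1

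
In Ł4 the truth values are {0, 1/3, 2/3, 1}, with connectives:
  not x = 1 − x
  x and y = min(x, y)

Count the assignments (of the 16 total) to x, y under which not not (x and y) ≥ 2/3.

4

x = 0, y = 0 ↦ 0  <
x = 0, y = 1/3 ↦ 0  <
x = 0, y = 2/3 ↦ 0  <
x = 0, y = 1 ↦ 0  <
x = 1/3, y = 0 ↦ 0  <
x = 1/3, y = 1/3 ↦ 1/3  <
x = 1/3, y = 2/3 ↦ 1/3  <
x = 1/3, y = 1 ↦ 1/3  <
x = 2/3, y = 0 ↦ 0  <
x = 2/3, y = 1/3 ↦ 1/3  <
x = 2/3, y = 2/3 ↦ 2/3  ≥
x = 2/3, y = 1 ↦ 2/3  ≥
x = 1, y = 0 ↦ 0  <
x = 1, y = 1/3 ↦ 1/3  <
x = 1, y = 2/3 ↦ 2/3  ≥
x = 1, y = 1 ↦ 1  ≥
So 4 of the 16 assignments meet the threshold.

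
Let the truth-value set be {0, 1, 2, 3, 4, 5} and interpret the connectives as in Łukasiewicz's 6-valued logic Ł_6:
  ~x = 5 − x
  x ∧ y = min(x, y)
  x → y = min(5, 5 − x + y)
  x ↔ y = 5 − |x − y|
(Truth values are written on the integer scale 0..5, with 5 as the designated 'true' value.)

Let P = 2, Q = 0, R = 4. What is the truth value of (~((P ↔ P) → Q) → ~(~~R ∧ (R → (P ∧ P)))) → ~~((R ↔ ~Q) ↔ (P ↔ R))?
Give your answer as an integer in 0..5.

5

P ↔ P = 2 ↔ 2 = 5
(P ↔ P) → Q = 5 → 0 = 0
~((P ↔ P) → Q) = ~0 = 5
~R = ~4 = 1
~~R = ~1 = 4
P ∧ P = 2 ∧ 2 = 2
R → (P ∧ P) = 4 → 2 = 3
~~R ∧ (R → (P ∧ P)) = 4 ∧ 3 = 3
~(~~R ∧ (R → (P ∧ P))) = ~3 = 2
~((P ↔ P) → Q) → ~(~~R ∧ (R → (P ∧ P))) = 5 → 2 = 2
~Q = ~0 = 5
R ↔ ~Q = 4 ↔ 5 = 4
P ↔ R = 2 ↔ 4 = 3
(R ↔ ~Q) ↔ (P ↔ R) = 4 ↔ 3 = 4
~((R ↔ ~Q) ↔ (P ↔ R)) = ~4 = 1
~~((R ↔ ~Q) ↔ (P ↔ R)) = ~1 = 4
(~((P ↔ P) → Q) → ~(~~R ∧ (R → (P ∧ P)))) → ~~((R ↔ ~Q) ↔ (P ↔ R)) = 2 → 4 = 5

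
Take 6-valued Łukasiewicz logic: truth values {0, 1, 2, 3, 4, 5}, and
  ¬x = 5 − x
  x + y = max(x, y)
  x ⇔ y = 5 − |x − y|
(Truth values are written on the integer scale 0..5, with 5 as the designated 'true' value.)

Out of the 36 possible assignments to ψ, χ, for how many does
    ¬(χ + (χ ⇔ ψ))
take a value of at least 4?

3

value 5: 1 assignment (counts)
value 4: 2 assignments (counts)
value 3: 3 assignments
value 2: 7 assignments
value 1: 12 assignments
value 0: 11 assignments
So 3 of the 36 assignments meet the threshold.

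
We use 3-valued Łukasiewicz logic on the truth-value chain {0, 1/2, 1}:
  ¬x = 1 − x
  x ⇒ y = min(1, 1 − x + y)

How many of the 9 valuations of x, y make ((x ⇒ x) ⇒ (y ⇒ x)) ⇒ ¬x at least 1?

4

x = 0, y = 0 ↦ 1  ≥
x = 0, y = 1/2 ↦ 1  ≥
x = 0, y = 1 ↦ 1  ≥
x = 1/2, y = 0 ↦ 1/2  <
x = 1/2, y = 1/2 ↦ 1/2  <
x = 1/2, y = 1 ↦ 1  ≥
x = 1, y = 0 ↦ 0  <
x = 1, y = 1/2 ↦ 0  <
x = 1, y = 1 ↦ 0  <
So 4 of the 9 assignments meet the threshold.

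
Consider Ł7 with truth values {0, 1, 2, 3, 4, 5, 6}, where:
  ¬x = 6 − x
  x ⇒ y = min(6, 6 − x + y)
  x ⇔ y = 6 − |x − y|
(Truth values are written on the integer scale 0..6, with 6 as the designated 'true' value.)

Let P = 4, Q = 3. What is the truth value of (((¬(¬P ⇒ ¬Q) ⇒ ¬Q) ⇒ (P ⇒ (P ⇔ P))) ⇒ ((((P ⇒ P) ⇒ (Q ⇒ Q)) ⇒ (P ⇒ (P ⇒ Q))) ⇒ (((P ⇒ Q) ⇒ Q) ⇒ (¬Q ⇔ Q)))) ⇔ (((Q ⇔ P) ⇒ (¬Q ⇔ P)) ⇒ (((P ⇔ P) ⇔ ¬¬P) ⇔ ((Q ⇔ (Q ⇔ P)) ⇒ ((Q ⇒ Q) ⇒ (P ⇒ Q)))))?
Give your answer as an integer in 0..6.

¬P = ¬4 = 2
¬Q = ¬3 = 3
¬P ⇒ ¬Q = 2 ⇒ 3 = 6
¬(¬P ⇒ ¬Q) = ¬6 = 0
¬Q = ¬3 = 3
¬(¬P ⇒ ¬Q) ⇒ ¬Q = 0 ⇒ 3 = 6
P ⇔ P = 4 ⇔ 4 = 6
P ⇒ (P ⇔ P) = 4 ⇒ 6 = 6
(¬(¬P ⇒ ¬Q) ⇒ ¬Q) ⇒ (P ⇒ (P ⇔ P)) = 6 ⇒ 6 = 6
P ⇒ P = 4 ⇒ 4 = 6
Q ⇒ Q = 3 ⇒ 3 = 6
(P ⇒ P) ⇒ (Q ⇒ Q) = 6 ⇒ 6 = 6
P ⇒ Q = 4 ⇒ 3 = 5
P ⇒ (P ⇒ Q) = 4 ⇒ 5 = 6
((P ⇒ P) ⇒ (Q ⇒ Q)) ⇒ (P ⇒ (P ⇒ Q)) = 6 ⇒ 6 = 6
P ⇒ Q = 4 ⇒ 3 = 5
(P ⇒ Q) ⇒ Q = 5 ⇒ 3 = 4
¬Q = ¬3 = 3
¬Q ⇔ Q = 3 ⇔ 3 = 6
((P ⇒ Q) ⇒ Q) ⇒ (¬Q ⇔ Q) = 4 ⇒ 6 = 6
(((P ⇒ P) ⇒ (Q ⇒ Q)) ⇒ (P ⇒ (P ⇒ Q))) ⇒ (((P ⇒ Q) ⇒ Q) ⇒ (¬Q ⇔ Q)) = 6 ⇒ 6 = 6
((¬(¬P ⇒ ¬Q) ⇒ ¬Q) ⇒ (P ⇒ (P ⇔ P))) ⇒ ((((P ⇒ P) ⇒ (Q ⇒ Q)) ⇒ (P ⇒ (P ⇒ Q))) ⇒ (((P ⇒ Q) ⇒ Q) ⇒ (¬Q ⇔ Q))) = 6 ⇒ 6 = 6
Q ⇔ P = 3 ⇔ 4 = 5
¬Q = ¬3 = 3
¬Q ⇔ P = 3 ⇔ 4 = 5
(Q ⇔ P) ⇒ (¬Q ⇔ P) = 5 ⇒ 5 = 6
P ⇔ P = 4 ⇔ 4 = 6
¬P = ¬4 = 2
¬¬P = ¬2 = 4
(P ⇔ P) ⇔ ¬¬P = 6 ⇔ 4 = 4
Q ⇔ P = 3 ⇔ 4 = 5
Q ⇔ (Q ⇔ P) = 3 ⇔ 5 = 4
Q ⇒ Q = 3 ⇒ 3 = 6
P ⇒ Q = 4 ⇒ 3 = 5
(Q ⇒ Q) ⇒ (P ⇒ Q) = 6 ⇒ 5 = 5
(Q ⇔ (Q ⇔ P)) ⇒ ((Q ⇒ Q) ⇒ (P ⇒ Q)) = 4 ⇒ 5 = 6
((P ⇔ P) ⇔ ¬¬P) ⇔ ((Q ⇔ (Q ⇔ P)) ⇒ ((Q ⇒ Q) ⇒ (P ⇒ Q))) = 4 ⇔ 6 = 4
((Q ⇔ P) ⇒ (¬Q ⇔ P)) ⇒ (((P ⇔ P) ⇔ ¬¬P) ⇔ ((Q ⇔ (Q ⇔ P)) ⇒ ((Q ⇒ Q) ⇒ (P ⇒ Q)))) = 6 ⇒ 4 = 4
(((¬(¬P ⇒ ¬Q) ⇒ ¬Q) ⇒ (P ⇒ (P ⇔ P))) ⇒ ((((P ⇒ P) ⇒ (Q ⇒ Q)) ⇒ (P ⇒ (P ⇒ Q))) ⇒ (((P ⇒ Q) ⇒ Q) ⇒ (¬Q ⇔ Q)))) ⇔ (((Q ⇔ P) ⇒ (¬Q ⇔ P)) ⇒ (((P ⇔ P) ⇔ ¬¬P) ⇔ ((Q ⇔ (Q ⇔ P)) ⇒ ((Q ⇒ Q) ⇒ (P ⇒ Q))))) = 6 ⇔ 4 = 4

4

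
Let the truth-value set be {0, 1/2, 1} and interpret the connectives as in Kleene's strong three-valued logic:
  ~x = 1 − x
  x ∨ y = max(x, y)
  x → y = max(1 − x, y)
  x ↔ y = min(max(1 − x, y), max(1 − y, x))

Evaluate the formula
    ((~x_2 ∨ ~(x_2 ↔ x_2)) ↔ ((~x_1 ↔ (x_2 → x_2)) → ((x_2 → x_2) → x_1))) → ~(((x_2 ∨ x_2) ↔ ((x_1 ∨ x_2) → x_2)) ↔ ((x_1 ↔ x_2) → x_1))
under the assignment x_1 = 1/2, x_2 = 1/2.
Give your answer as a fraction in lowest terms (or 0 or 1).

1/2

~x_2 = ~1/2 = 1/2
x_2 ↔ x_2 = 1/2 ↔ 1/2 = 1/2
~(x_2 ↔ x_2) = ~1/2 = 1/2
~x_2 ∨ ~(x_2 ↔ x_2) = 1/2 ∨ 1/2 = 1/2
~x_1 = ~1/2 = 1/2
x_2 → x_2 = 1/2 → 1/2 = 1/2
~x_1 ↔ (x_2 → x_2) = 1/2 ↔ 1/2 = 1/2
x_2 → x_2 = 1/2 → 1/2 = 1/2
(x_2 → x_2) → x_1 = 1/2 → 1/2 = 1/2
(~x_1 ↔ (x_2 → x_2)) → ((x_2 → x_2) → x_1) = 1/2 → 1/2 = 1/2
(~x_2 ∨ ~(x_2 ↔ x_2)) ↔ ((~x_1 ↔ (x_2 → x_2)) → ((x_2 → x_2) → x_1)) = 1/2 ↔ 1/2 = 1/2
x_2 ∨ x_2 = 1/2 ∨ 1/2 = 1/2
x_1 ∨ x_2 = 1/2 ∨ 1/2 = 1/2
(x_1 ∨ x_2) → x_2 = 1/2 → 1/2 = 1/2
(x_2 ∨ x_2) ↔ ((x_1 ∨ x_2) → x_2) = 1/2 ↔ 1/2 = 1/2
x_1 ↔ x_2 = 1/2 ↔ 1/2 = 1/2
(x_1 ↔ x_2) → x_1 = 1/2 → 1/2 = 1/2
((x_2 ∨ x_2) ↔ ((x_1 ∨ x_2) → x_2)) ↔ ((x_1 ↔ x_2) → x_1) = 1/2 ↔ 1/2 = 1/2
~(((x_2 ∨ x_2) ↔ ((x_1 ∨ x_2) → x_2)) ↔ ((x_1 ↔ x_2) → x_1)) = ~1/2 = 1/2
((~x_2 ∨ ~(x_2 ↔ x_2)) ↔ ((~x_1 ↔ (x_2 → x_2)) → ((x_2 → x_2) → x_1))) → ~(((x_2 ∨ x_2) ↔ ((x_1 ∨ x_2) → x_2)) ↔ ((x_1 ↔ x_2) → x_1)) = 1/2 → 1/2 = 1/2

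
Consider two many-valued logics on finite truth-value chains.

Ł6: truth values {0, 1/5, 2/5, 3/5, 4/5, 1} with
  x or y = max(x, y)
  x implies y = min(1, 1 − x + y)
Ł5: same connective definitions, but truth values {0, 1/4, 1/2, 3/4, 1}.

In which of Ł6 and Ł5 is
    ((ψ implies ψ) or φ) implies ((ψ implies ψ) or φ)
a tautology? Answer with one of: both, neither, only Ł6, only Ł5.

both

In Ł6: every assignment gives 1 — tautology.
In Ł5: every assignment gives 1 — tautology.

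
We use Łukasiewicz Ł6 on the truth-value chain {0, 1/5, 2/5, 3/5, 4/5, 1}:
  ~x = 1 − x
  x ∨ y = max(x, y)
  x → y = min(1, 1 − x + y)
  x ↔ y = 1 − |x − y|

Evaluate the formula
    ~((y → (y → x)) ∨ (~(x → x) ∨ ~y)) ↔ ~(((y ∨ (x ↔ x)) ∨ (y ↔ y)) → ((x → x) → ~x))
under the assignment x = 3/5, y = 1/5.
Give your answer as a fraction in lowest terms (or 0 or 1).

y → x = 1/5 → 3/5 = 1
y → (y → x) = 1/5 → 1 = 1
x → x = 3/5 → 3/5 = 1
~(x → x) = ~1 = 0
~y = ~1/5 = 4/5
~(x → x) ∨ ~y = 0 ∨ 4/5 = 4/5
(y → (y → x)) ∨ (~(x → x) ∨ ~y) = 1 ∨ 4/5 = 1
~((y → (y → x)) ∨ (~(x → x) ∨ ~y)) = ~1 = 0
x ↔ x = 3/5 ↔ 3/5 = 1
y ∨ (x ↔ x) = 1/5 ∨ 1 = 1
y ↔ y = 1/5 ↔ 1/5 = 1
(y ∨ (x ↔ x)) ∨ (y ↔ y) = 1 ∨ 1 = 1
x → x = 3/5 → 3/5 = 1
~x = ~3/5 = 2/5
(x → x) → ~x = 1 → 2/5 = 2/5
((y ∨ (x ↔ x)) ∨ (y ↔ y)) → ((x → x) → ~x) = 1 → 2/5 = 2/5
~(((y ∨ (x ↔ x)) ∨ (y ↔ y)) → ((x → x) → ~x)) = ~2/5 = 3/5
~((y → (y → x)) ∨ (~(x → x) ∨ ~y)) ↔ ~(((y ∨ (x ↔ x)) ∨ (y ↔ y)) → ((x → x) → ~x)) = 0 ↔ 3/5 = 2/5

2/5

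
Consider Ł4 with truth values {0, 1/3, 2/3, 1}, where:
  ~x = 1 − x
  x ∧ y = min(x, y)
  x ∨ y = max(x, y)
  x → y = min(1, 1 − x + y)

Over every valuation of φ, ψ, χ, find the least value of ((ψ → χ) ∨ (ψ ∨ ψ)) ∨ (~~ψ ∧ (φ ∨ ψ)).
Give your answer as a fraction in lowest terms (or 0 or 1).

2/3

Take φ = 0, ψ = 1/3, χ = 0:
ψ → χ = 1/3 → 0 = 2/3
ψ ∨ ψ = 1/3 ∨ 1/3 = 1/3
(ψ → χ) ∨ (ψ ∨ ψ) = 2/3 ∨ 1/3 = 2/3
~ψ = ~1/3 = 2/3
~~ψ = ~2/3 = 1/3
φ ∨ ψ = 0 ∨ 1/3 = 1/3
~~ψ ∧ (φ ∨ ψ) = 1/3 ∧ 1/3 = 1/3
((ψ → χ) ∨ (ψ ∨ ψ)) ∨ (~~ψ ∧ (φ ∨ ψ)) = 2/3 ∨ 1/3 = 2/3
No assignment yields a value below 2/3, so this is the minimum.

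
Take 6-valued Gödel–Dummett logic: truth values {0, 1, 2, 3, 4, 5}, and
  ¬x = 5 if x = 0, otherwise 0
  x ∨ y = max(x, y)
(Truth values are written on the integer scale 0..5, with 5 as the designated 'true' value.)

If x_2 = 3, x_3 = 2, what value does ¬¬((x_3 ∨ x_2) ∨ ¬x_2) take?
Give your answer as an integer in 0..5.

x_3 ∨ x_2 = 2 ∨ 3 = 3
¬x_2 = ¬3 = 0
(x_3 ∨ x_2) ∨ ¬x_2 = 3 ∨ 0 = 3
¬((x_3 ∨ x_2) ∨ ¬x_2) = ¬3 = 0
¬¬((x_3 ∨ x_2) ∨ ¬x_2) = ¬0 = 5

5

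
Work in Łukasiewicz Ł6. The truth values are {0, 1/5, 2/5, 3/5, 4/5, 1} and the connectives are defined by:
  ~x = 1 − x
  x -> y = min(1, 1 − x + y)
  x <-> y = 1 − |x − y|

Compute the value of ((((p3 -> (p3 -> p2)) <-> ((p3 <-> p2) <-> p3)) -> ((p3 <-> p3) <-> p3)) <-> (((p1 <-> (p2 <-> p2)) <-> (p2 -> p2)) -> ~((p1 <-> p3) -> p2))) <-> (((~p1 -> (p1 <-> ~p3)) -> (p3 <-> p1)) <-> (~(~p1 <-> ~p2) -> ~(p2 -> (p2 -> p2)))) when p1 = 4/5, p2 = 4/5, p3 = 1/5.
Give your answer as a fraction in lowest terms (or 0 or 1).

3/5

p3 -> p2 = 1/5 -> 4/5 = 1
p3 -> (p3 -> p2) = 1/5 -> 1 = 1
p3 <-> p2 = 1/5 <-> 4/5 = 2/5
(p3 <-> p2) <-> p3 = 2/5 <-> 1/5 = 4/5
(p3 -> (p3 -> p2)) <-> ((p3 <-> p2) <-> p3) = 1 <-> 4/5 = 4/5
p3 <-> p3 = 1/5 <-> 1/5 = 1
(p3 <-> p3) <-> p3 = 1 <-> 1/5 = 1/5
((p3 -> (p3 -> p2)) <-> ((p3 <-> p2) <-> p3)) -> ((p3 <-> p3) <-> p3) = 4/5 -> 1/5 = 2/5
p2 <-> p2 = 4/5 <-> 4/5 = 1
p1 <-> (p2 <-> p2) = 4/5 <-> 1 = 4/5
p2 -> p2 = 4/5 -> 4/5 = 1
(p1 <-> (p2 <-> p2)) <-> (p2 -> p2) = 4/5 <-> 1 = 4/5
p1 <-> p3 = 4/5 <-> 1/5 = 2/5
(p1 <-> p3) -> p2 = 2/5 -> 4/5 = 1
~((p1 <-> p3) -> p2) = ~1 = 0
((p1 <-> (p2 <-> p2)) <-> (p2 -> p2)) -> ~((p1 <-> p3) -> p2) = 4/5 -> 0 = 1/5
(((p3 -> (p3 -> p2)) <-> ((p3 <-> p2) <-> p3)) -> ((p3 <-> p3) <-> p3)) <-> (((p1 <-> (p2 <-> p2)) <-> (p2 -> p2)) -> ~((p1 <-> p3) -> p2)) = 2/5 <-> 1/5 = 4/5
~p1 = ~4/5 = 1/5
~p3 = ~1/5 = 4/5
p1 <-> ~p3 = 4/5 <-> 4/5 = 1
~p1 -> (p1 <-> ~p3) = 1/5 -> 1 = 1
p3 <-> p1 = 1/5 <-> 4/5 = 2/5
(~p1 -> (p1 <-> ~p3)) -> (p3 <-> p1) = 1 -> 2/5 = 2/5
~p1 = ~4/5 = 1/5
~p2 = ~4/5 = 1/5
~p1 <-> ~p2 = 1/5 <-> 1/5 = 1
~(~p1 <-> ~p2) = ~1 = 0
p2 -> p2 = 4/5 -> 4/5 = 1
p2 -> (p2 -> p2) = 4/5 -> 1 = 1
~(p2 -> (p2 -> p2)) = ~1 = 0
~(~p1 <-> ~p2) -> ~(p2 -> (p2 -> p2)) = 0 -> 0 = 1
((~p1 -> (p1 <-> ~p3)) -> (p3 <-> p1)) <-> (~(~p1 <-> ~p2) -> ~(p2 -> (p2 -> p2))) = 2/5 <-> 1 = 2/5
((((p3 -> (p3 -> p2)) <-> ((p3 <-> p2) <-> p3)) -> ((p3 <-> p3) <-> p3)) <-> (((p1 <-> (p2 <-> p2)) <-> (p2 -> p2)) -> ~((p1 <-> p3) -> p2))) <-> (((~p1 -> (p1 <-> ~p3)) -> (p3 <-> p1)) <-> (~(~p1 <-> ~p2) -> ~(p2 -> (p2 -> p2)))) = 4/5 <-> 2/5 = 3/5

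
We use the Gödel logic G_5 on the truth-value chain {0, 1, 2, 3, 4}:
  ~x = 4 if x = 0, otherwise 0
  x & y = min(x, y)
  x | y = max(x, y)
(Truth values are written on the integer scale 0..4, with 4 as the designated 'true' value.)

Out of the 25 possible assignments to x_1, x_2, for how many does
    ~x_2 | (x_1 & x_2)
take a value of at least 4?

6

value 4: 6 assignments (counts)
value 3: 3 assignments
value 2: 5 assignments
value 1: 7 assignments
value 0: 4 assignments
So 6 of the 25 assignments meet the threshold.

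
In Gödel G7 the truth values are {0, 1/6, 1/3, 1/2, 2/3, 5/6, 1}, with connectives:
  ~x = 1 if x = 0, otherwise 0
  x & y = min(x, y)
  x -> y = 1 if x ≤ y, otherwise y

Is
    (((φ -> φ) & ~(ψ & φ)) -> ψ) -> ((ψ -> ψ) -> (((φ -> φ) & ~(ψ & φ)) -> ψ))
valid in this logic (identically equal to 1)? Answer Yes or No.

Yes

At φ = 1, ψ = 1/6, for instance:
φ -> φ = 1 -> 1 = 1
ψ & φ = 1/6 & 1 = 1/6
~(ψ & φ) = ~1/6 = 0
(φ -> φ) & ~(ψ & φ) = 1 & 0 = 0
((φ -> φ) & ~(ψ & φ)) -> ψ = 0 -> 1/6 = 1
ψ -> ψ = 1/6 -> 1/6 = 1
((φ -> φ) & ~(ψ & φ)) -> ψ = 0 -> 1/6 = 1
(ψ -> ψ) -> (((φ -> φ) & ~(ψ & φ)) -> ψ) = 1 -> 1 = 1
(((φ -> φ) & ~(ψ & φ)) -> ψ) -> ((ψ -> ψ) -> (((φ -> φ) & ~(ψ & φ)) -> ψ)) = 1 -> 1 = 1
and checking the remaining 48 assignments likewise gives ≥ 1 in every case.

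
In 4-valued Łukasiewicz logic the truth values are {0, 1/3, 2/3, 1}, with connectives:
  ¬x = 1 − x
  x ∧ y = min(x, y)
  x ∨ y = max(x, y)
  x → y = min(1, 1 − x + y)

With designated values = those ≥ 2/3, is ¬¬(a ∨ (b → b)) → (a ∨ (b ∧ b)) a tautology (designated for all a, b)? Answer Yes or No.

Counterexample: take a = 0, b = 0.
b → b = 0 → 0 = 1
a ∨ (b → b) = 0 ∨ 1 = 1
¬(a ∨ (b → b)) = ¬1 = 0
¬¬(a ∨ (b → b)) = ¬0 = 1
b ∧ b = 0 ∧ 0 = 0
a ∨ (b ∧ b) = 0 ∨ 0 = 0
¬¬(a ∨ (b → b)) → (a ∨ (b ∧ b)) = 1 → 0 = 0
This gives 0, which is below 2/3.

No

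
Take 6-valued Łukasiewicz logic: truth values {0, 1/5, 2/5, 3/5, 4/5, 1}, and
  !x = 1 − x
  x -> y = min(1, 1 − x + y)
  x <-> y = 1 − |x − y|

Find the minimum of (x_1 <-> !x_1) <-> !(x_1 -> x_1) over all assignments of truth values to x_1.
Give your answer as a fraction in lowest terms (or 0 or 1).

1/5

Take x_1 = 2/5:
!x_1 = !2/5 = 3/5
x_1 <-> !x_1 = 2/5 <-> 3/5 = 4/5
x_1 -> x_1 = 2/5 -> 2/5 = 1
!(x_1 -> x_1) = !1 = 0
(x_1 <-> !x_1) <-> !(x_1 -> x_1) = 4/5 <-> 0 = 1/5
No assignment yields a value below 1/5, so this is the minimum.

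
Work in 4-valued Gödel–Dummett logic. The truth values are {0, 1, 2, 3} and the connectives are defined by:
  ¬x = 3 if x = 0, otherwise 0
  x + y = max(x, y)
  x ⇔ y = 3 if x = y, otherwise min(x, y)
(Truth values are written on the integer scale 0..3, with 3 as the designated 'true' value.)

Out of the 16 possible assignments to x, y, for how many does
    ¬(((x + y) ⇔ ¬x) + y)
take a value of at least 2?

4

x = 0, y = 0 ↦ 3  ≥
x = 0, y = 1 ↦ 0  <
x = 0, y = 2 ↦ 0  <
x = 0, y = 3 ↦ 0  <
x = 1, y = 0 ↦ 3  ≥
x = 1, y = 1 ↦ 0  <
x = 1, y = 2 ↦ 0  <
x = 1, y = 3 ↦ 0  <
x = 2, y = 0 ↦ 3  ≥
x = 2, y = 1 ↦ 0  <
x = 2, y = 2 ↦ 0  <
x = 2, y = 3 ↦ 0  <
x = 3, y = 0 ↦ 3  ≥
x = 3, y = 1 ↦ 0  <
x = 3, y = 2 ↦ 0  <
x = 3, y = 3 ↦ 0  <
So 4 of the 16 assignments meet the threshold.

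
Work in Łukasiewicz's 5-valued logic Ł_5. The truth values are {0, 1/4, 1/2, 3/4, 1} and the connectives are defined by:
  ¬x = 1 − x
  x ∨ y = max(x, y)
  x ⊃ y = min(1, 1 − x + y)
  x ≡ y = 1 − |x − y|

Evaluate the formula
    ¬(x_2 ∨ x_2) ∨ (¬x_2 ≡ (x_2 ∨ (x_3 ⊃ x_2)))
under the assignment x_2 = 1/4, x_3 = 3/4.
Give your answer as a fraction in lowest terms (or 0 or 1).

3/4

x_2 ∨ x_2 = 1/4 ∨ 1/4 = 1/4
¬(x_2 ∨ x_2) = ¬1/4 = 3/4
¬x_2 = ¬1/4 = 3/4
x_3 ⊃ x_2 = 3/4 ⊃ 1/4 = 1/2
x_2 ∨ (x_3 ⊃ x_2) = 1/4 ∨ 1/2 = 1/2
¬x_2 ≡ (x_2 ∨ (x_3 ⊃ x_2)) = 3/4 ≡ 1/2 = 3/4
¬(x_2 ∨ x_2) ∨ (¬x_2 ≡ (x_2 ∨ (x_3 ⊃ x_2))) = 3/4 ∨ 3/4 = 3/4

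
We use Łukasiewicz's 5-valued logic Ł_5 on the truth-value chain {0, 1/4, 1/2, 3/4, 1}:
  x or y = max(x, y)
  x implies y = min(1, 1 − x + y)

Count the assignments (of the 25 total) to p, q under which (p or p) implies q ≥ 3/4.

value 1: 15 assignments (counts)
value 3/4: 4 assignments (counts)
value 1/2: 3 assignments
value 1/4: 2 assignments
value 0: 1 assignment
So 19 of the 25 assignments meet the threshold.

19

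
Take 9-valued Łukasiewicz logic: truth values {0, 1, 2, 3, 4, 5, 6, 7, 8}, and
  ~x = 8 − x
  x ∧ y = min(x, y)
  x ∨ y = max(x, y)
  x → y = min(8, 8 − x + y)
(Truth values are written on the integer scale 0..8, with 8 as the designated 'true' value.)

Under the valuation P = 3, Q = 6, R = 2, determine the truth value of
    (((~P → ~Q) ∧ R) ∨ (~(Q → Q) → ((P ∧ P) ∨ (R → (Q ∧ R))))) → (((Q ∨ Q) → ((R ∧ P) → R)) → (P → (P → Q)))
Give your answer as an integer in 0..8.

8

~P = ~3 = 5
~Q = ~6 = 2
~P → ~Q = 5 → 2 = 5
(~P → ~Q) ∧ R = 5 ∧ 2 = 2
Q → Q = 6 → 6 = 8
~(Q → Q) = ~8 = 0
P ∧ P = 3 ∧ 3 = 3
Q ∧ R = 6 ∧ 2 = 2
R → (Q ∧ R) = 2 → 2 = 8
(P ∧ P) ∨ (R → (Q ∧ R)) = 3 ∨ 8 = 8
~(Q → Q) → ((P ∧ P) ∨ (R → (Q ∧ R))) = 0 → 8 = 8
((~P → ~Q) ∧ R) ∨ (~(Q → Q) → ((P ∧ P) ∨ (R → (Q ∧ R)))) = 2 ∨ 8 = 8
Q ∨ Q = 6 ∨ 6 = 6
R ∧ P = 2 ∧ 3 = 2
(R ∧ P) → R = 2 → 2 = 8
(Q ∨ Q) → ((R ∧ P) → R) = 6 → 8 = 8
P → Q = 3 → 6 = 8
P → (P → Q) = 3 → 8 = 8
((Q ∨ Q) → ((R ∧ P) → R)) → (P → (P → Q)) = 8 → 8 = 8
(((~P → ~Q) ∧ R) ∨ (~(Q → Q) → ((P ∧ P) ∨ (R → (Q ∧ R))))) → (((Q ∨ Q) → ((R ∧ P) → R)) → (P → (P → Q))) = 8 → 8 = 8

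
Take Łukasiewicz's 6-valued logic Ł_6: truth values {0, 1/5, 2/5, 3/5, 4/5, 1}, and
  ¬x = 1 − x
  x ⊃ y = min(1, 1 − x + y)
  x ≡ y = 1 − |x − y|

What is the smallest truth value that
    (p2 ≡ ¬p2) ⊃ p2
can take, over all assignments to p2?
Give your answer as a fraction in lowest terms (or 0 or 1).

3/5

Take p2 = 2/5:
¬p2 = ¬2/5 = 3/5
p2 ≡ ¬p2 = 2/5 ≡ 3/5 = 4/5
(p2 ≡ ¬p2) ⊃ p2 = 4/5 ⊃ 2/5 = 3/5
No assignment yields a value below 3/5, so this is the minimum.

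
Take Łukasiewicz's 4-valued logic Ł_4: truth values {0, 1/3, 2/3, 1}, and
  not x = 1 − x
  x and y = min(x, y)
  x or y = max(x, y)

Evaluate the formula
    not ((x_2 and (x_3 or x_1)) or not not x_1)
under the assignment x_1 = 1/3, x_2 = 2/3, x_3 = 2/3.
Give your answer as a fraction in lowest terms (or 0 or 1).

x_3 or x_1 = 2/3 or 1/3 = 2/3
x_2 and (x_3 or x_1) = 2/3 and 2/3 = 2/3
not x_1 = not 1/3 = 2/3
not not x_1 = not 2/3 = 1/3
(x_2 and (x_3 or x_1)) or not not x_1 = 2/3 or 1/3 = 2/3
not ((x_2 and (x_3 or x_1)) or not not x_1) = not 2/3 = 1/3

1/3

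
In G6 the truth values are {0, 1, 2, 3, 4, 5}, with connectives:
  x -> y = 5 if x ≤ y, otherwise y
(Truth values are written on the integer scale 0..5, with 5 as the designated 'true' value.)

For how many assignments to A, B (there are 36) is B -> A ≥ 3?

value 5: 21 assignments (counts)
value 4: 1 assignment (counts)
value 3: 2 assignments (counts)
value 2: 3 assignments
value 1: 4 assignments
value 0: 5 assignments
So 24 of the 36 assignments meet the threshold.

24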